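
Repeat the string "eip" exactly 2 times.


Input string: 'eip'
Operation: repeat 2 times
Concatenation: 'eip' + 'eip'
Result: eipeip


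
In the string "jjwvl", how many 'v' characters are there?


Input string: 'jjwvl'
Target character: 'v'
Scan each position: s[3]='v'
Matches found at indices: 3
Total: 1


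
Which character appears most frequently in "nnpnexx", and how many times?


Input: 'nnpnexx'
Operation: tally each character
Counts: 'e':1, 'n':3, 'p':1, 'x':2
Maximum: 'n' appears 3 times


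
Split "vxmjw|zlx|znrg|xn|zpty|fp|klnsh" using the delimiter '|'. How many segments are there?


Input string: 'vxmjw|zlx|znrg|xn|zpty|fp|klnsh'
Delimiter: '|'
Split result: 'vxmjw', 'zlx', 'znrg', 'xn', 'zpty', 'fp', 'klnsh'
Number of parts: 7


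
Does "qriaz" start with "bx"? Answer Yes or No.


Input string: 'qriaz'
Prefix to check: 'bx'
First 2 characters of input: 'qr'
Match: False
Result: No


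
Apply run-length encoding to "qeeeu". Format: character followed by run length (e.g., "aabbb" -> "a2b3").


Input: 'qeeeu'
Operation: identify consecutive runs
Runs: 'q' -> q1, 'eee' -> e3, 'u' -> u1
Encoded: q1e3u1


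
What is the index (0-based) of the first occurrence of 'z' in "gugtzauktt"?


Input string: 'gugtzauktt'
Target: 'z'
Scanning left to right: s[0]='g', s[1]='u', s[2]='g', s[3]='t', s[4]='z'
First match at index: 4


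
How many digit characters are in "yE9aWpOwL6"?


Input string: 'yE9aWpOwL6'
Operation: count digit characters (0-9)
Scan: 'y', 'E', '9'(digit), 'a', 'W', 'p', 'O', 'w', 'L', '6'(digit)
Digits found: 2
Result: 2


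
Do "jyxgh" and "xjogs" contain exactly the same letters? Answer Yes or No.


String 1: 'jyxgh' -> sorted: 'ghjxy'
String 2: 'xjogs' -> sorted: 'gjosx'
Compare sorted forms: 'ghjxy' != 'gjosx'
Anagram: No


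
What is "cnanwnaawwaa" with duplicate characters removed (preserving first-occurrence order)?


Input: 'cnanwnaawwaa'
Operation: keep first occurrence of each character
Scan: s[0]='c' new -> keep; s[1]='n' new -> keep; s[2]='a' new -> keep; s[3]='n' seen -> skip; s[4]='w' new -> keep; s[5]='n' seen -> skip; s[6]='a' seen -> skip; s[7]='a' seen -> skip; s[8]='w' seen -> skip; s[9]='w' seen -> skip; s[10]='a' seen -> skip; s[11]='a' seen -> skip
Result: cnaw


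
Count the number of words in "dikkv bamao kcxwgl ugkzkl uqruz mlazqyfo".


Input string: 'dikkv bamao kcxwgl ugkzkl uqruz mlazqyfo'
Operation: split by spaces
Words found: 'dikkv', 'bamao', 'kcxwgl', 'ugkzkl', 'uqruz', 'mlazqyfo'
Word count: 6


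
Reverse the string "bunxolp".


Input string: 'bunxolp'
Operation: reverse character order
Original order: 'b' -> 'u' -> 'n' -> 'x' -> 'o' -> 'l' -> 'p'
Reversed order: 'p' -> 'l' -> 'o' -> 'x' -> 'n' -> 'u' -> 'b'
Result: ploxnub


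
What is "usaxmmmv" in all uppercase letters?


Input string: 'usaxmmmv'
Operation: convert each letter to uppercase
Mapping: 'u'->'U', 's'->'S', 'a'->'A', 'x'->'X', 'm'->'M', 'm'->'M', 'm'->'M', 'v'->'V'
Result: USAXMMMV


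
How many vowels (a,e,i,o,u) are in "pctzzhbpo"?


Input string: 'pctzzhbpo'
Operation: count vowels (a, e, i, o, u)
Scan: s[0]='p', s[1]='c', s[2]='t', s[3]='z', s[4]='z', s[5]='h', s[6]='b', s[7]='p', s[8]='o' (vowel)
Vowels found: 1
Result: 1


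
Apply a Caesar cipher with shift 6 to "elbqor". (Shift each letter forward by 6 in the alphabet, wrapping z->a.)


Input: 'elbqor', shift = 6
Operation: for each letter, (position + 6) mod 26
Mapping: 'e'(4+6=10)->'k', 'l'(11+6=17)->'r', 'b'(1+6=7)->'h', 'q'(16+6=22)->'w', 'o'(14+6=20)->'u', 'r'(17+6=23)->'x'
Result: krhwux


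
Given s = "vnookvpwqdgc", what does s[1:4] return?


Input string: 'vnookvpwqdgc'
Operation: slice [1:4]
Extract characters: s[1]='n', s[2]='o', s[3]='o'
Result: noo


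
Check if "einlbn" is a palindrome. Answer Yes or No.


Input string: 'einlbn'
Reversed: 'nblnie'
Compare pairs: s[0]='e' vs s[5]='n' (mismatch), s[1]='i' vs s[4]='b' (mismatch), s[2]='n' vs s[3]='l' (mismatch)
Palindrome: No


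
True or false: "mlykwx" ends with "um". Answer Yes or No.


Input string: 'mlykwx'
Suffix to check: 'um'
Last 2 characters of input: 'wx'
Match: False
Result: No


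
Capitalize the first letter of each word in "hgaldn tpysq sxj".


Input string: 'hgaldn tpysq sxj'
Operation: capitalize first letter of each word
Word transformations: 'hgaldn'->'Hgaldn', 'tpysq'->'Tpysq', 'sxj'->'Sxj'
Result: Hgaldn Tpysq Sxj


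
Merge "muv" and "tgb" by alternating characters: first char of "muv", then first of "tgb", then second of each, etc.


String 1: 'muv'
String 2: 'tgb'
Operation: alternate characters
Pairs: 'm'+'t', 'u'+'g', 'v'+'b'
Result: mtugvb


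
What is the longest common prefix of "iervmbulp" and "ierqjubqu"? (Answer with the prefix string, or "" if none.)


String 1: 'iervmbulp'
String 2: 'ierqjubqu'
Compare position by position:
pos 0: 'i' vs 'i' match
pos 1: 'e' vs 'e' match
pos 2: 'r' vs 'r' match
pos 3: 'v' vs 'q' differ -> stop
Longest common prefix: "ier" (length 3)


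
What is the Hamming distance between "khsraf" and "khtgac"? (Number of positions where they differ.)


String 1: 'khsraf'
String 2: 'khtgac'
Compare each position: pos 0: 'k'=='k', pos 1: 'h'=='h', pos 2: 's'!='t', pos 3: 'r'!='g', pos 4: 'a'=='a', pos 5: 'f'!='c'
Differing positions: 3
Hamming distance: 3


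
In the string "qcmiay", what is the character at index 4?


Input string: 'qcmiay'
Operation: get character at index 4
Index mapping: s[0]='q', s[1]='c', s[2]='m', s[3]='i', s[4]='a'
Result: 'a'


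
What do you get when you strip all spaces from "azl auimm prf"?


Input string: 'azl auimm prf'
Operation: remove all spaces
Words: 'azl', 'auimm', 'prf'
Join without spaces: azlauimmprf


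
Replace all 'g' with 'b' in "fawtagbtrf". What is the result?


Input string: 'fawtagbtrf'
Operation: replace 'g' with 'b'
Positions of 'g': 5
After replacement: fawtabbtrf


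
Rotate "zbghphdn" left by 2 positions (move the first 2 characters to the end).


Input: 'zbghphdn', shift = 2
Operation: split at index 2 and swap parts
Front part s[0:2] = 'zb'
Back part s[2:] = 'ghphdn'
Rotated = back + front = 'ghphdn' + 'zb'
Result: ghphdnzb


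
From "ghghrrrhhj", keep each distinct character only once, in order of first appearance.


Input: 'ghghrrrhhj'
Operation: keep first occurrence of each character
Scan: s[0]='g' new -> keep; s[1]='h' new -> keep; s[2]='g' seen -> skip; s[3]='h' seen -> skip; s[4]='r' new -> keep; s[5]='r' seen -> skip; s[6]='r' seen -> skip; s[7]='h' seen -> skip; s[8]='h' seen -> skip; s[9]='j' new -> keep
Result: ghrj


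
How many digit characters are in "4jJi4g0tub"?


Input string: '4jJi4g0tub'
Operation: count digit characters (0-9)
Scan: '4'(digit), 'j', 'J', 'i', '4'(digit), 'g', '0'(digit), 't', 'u', 'b'
Digits found: 3
Result: 3


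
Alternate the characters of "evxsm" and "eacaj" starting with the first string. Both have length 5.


String 1: 'evxsm'
String 2: 'eacaj'
Operation: alternate characters
Pairs: 'e'+'e', 'v'+'a', 'x'+'c', 's'+'a', 'm'+'j'
Result: eevaxcsamj


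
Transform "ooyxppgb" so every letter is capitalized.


Input string: 'ooyxppgb'
Operation: convert each letter to uppercase
Mapping: 'o'->'O', 'o'->'O', 'y'->'Y', 'x'->'X', 'p'->'P', 'p'->'P', 'g'->'G', 'b'->'B'
Result: OOYXPPGB


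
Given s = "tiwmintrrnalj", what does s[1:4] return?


Input string: 'tiwmintrrnalj'
Operation: slice [1:4]
Extract characters: s[1]='i', s[2]='w', s[3]='m'
Result: iwm


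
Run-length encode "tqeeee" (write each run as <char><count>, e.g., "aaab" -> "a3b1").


Input: 'tqeeee'
Operation: identify consecutive runs
Runs: 't' -> t1, 'q' -> q1, 'eeee' -> e4
Encoded: t1q1e4


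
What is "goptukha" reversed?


Input string: 'goptukha'
Operation: reverse character order
Original order: 'g' -> 'o' -> 'p' -> 't' -> 'u' -> 'k' -> 'h' -> 'a'
Reversed order: 'a' -> 'h' -> 'k' -> 'u' -> 't' -> 'p' -> 'o' -> 'g'
Result: ahkutpog


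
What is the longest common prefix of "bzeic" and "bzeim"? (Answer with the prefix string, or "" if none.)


String 1: 'bzeic'
String 2: 'bzeim'
Compare position by position:
pos 0: 'b' vs 'b' match
pos 1: 'z' vs 'z' match
pos 2: 'e' vs 'e' match
pos 3: 'i' vs 'i' match
pos 4: 'c' vs 'm' differ -> stop
Longest common prefix: "bzei" (length 4)


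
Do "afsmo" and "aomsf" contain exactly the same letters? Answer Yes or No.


String 1: 'afsmo' -> sorted: 'afmos'
String 2: 'aomsf' -> sorted: 'afmos'
Compare sorted forms: 'afmos' == 'afmos'
Anagram: Yes


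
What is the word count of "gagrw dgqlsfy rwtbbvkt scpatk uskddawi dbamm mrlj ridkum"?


Input string: 'gagrw dgqlsfy rwtbbvkt scpatk uskddawi dbamm mrlj ridkum'
Operation: split by spaces
Words found: 'gagrw', 'dgqlsfy', 'rwtbbvkt', 'scpatk', 'uskddawi', 'dbamm', 'mrlj', 'ridkum'
Word count: 8


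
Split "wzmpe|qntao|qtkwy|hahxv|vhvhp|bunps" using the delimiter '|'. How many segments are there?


Input string: 'wzmpe|qntao|qtkwy|hahxv|vhvhp|bunps'
Delimiter: '|'
Split result: 'wzmpe', 'qntao', 'qtkwy', 'hahxv', 'vhvhp', 'bunps'
Number of parts: 6


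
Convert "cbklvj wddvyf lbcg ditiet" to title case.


Input string: 'cbklvj wddvyf lbcg ditiet'
Operation: capitalize first letter of each word
Word transformations: 'cbklvj'->'Cbklvj', 'wddvyf'->'Wddvyf', 'lbcg'->'Lbcg', 'ditiet'->'Ditiet'
Result: Cbklvj Wddvyf Lbcg Ditiet


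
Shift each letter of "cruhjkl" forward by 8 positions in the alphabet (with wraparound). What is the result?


Input: 'cruhjkl', shift = 8
Operation: for each letter, (position + 8) mod 26
Mapping: 'c'(2+8=10)->'k', 'r'(17+8=25)->'z', 'u'(20+8=28, 28 mod 26=2)->'c', 'h'(7+8=15)->'p', 'j'(9+8=17)->'r', 'k'(10+8=18)->'s', 'l'(11+8=19)->'t'
Result: kzcprst


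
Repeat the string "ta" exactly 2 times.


Input string: 'ta'
Operation: repeat 2 times
Concatenation: 'ta' + 'ta'
Result: tata


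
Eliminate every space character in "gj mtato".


Input string: 'gj mtato'
Operation: remove all spaces
Words: 'gj', 'mtato'
Join without spaces: gjmtato


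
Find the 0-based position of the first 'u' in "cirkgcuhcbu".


Input string: 'cirkgcuhcbu'
Target: 'u'
Scanning left to right: s[0]='c', s[1]='i', s[2]='r', s[3]='k', s[4]='g', s[5]='c', s[6]='u'
First match at index: 6


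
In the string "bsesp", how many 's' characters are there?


Input string: 'bsesp'
Target character: 's'
Scan each position: s[1]='s', s[3]='s'
Matches found at indices: 1, 3
Total: 2


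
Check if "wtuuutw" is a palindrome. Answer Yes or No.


Input string: 'wtuuutw'
Reversed: 'wtuuutw'
Compare pairs: s[0]='w' vs s[6]='w' (match), s[1]='t' vs s[5]='t' (match), s[2]='u' vs s[4]='u' (match)
Palindrome: Yes


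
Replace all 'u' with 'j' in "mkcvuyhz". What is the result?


Input string: 'mkcvuyhz'
Operation: replace 'u' with 'j'
Positions of 'u': 4
After replacement: mkcvjyhz


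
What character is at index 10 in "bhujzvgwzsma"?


Input string: 'bhujzvgwzsma'
Operation: get character at index 10
Index mapping: s[0]='b', s[1]='h', s[2]='u', s[3]='j', s[4]='z', s[5]='v', s[6]='g', s[7]='w', s[8]='z', s[9]='s', s[10]='m'
Result: 'm'


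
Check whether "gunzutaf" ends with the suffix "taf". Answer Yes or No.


Input string: 'gunzutaf'
Suffix to check: 'taf'
Last 3 characters of input: 'taf'
Match: True
Result: Yes


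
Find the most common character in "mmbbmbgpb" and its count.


Input: 'mmbbmbgpb'
Operation: tally each character
Counts: 'b':4, 'g':1, 'm':3, 'p':1
Maximum: 'b' appears 4 times


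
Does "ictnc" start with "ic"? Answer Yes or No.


Input string: 'ictnc'
Prefix to check: 'ic'
First 2 characters of input: 'ic'
Match: True
Result: Yes


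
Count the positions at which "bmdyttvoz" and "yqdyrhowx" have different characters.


String 1: 'bmdyttvoz'
String 2: 'yqdyrhowx'
Compare each position: pos 0: 'b'!='y', pos 1: 'm'!='q', pos 2: 'd'=='d', pos 3: 'y'=='y', pos 4: 't'!='r', pos 5: 't'!='h', pos 6: 'v'!='o', pos 7: 'o'!='w', pos 8: 'z'!='x'
Differing positions: 7
Hamming distance: 7


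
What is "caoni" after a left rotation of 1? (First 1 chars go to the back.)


Input: 'caoni', shift = 1
Operation: split at index 1 and swap parts
Front part s[0:1] = 'c'
Back part s[1:] = 'aoni'
Rotated = back + front = 'aoni' + 'c'
Result: aonic


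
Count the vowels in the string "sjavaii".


Input string: 'sjavaii'
Operation: count vowels (a, e, i, o, u)
Scan: s[0]='s', s[1]='j', s[2]='a' (vowel), s[3]='v', s[4]='a' (vowel), s[5]='i' (vowel), s[6]='i' (vowel)
Vowels found: 4
Result: 4


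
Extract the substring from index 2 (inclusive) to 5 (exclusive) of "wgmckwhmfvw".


Input string: 'wgmckwhmfvw'
Operation: slice [2:5]
Extract characters: s[2]='m', s[3]='c', s[4]='k'
Result: mck


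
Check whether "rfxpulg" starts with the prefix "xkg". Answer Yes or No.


Input string: 'rfxpulg'
Prefix to check: 'xkg'
First 3 characters of input: 'rfx'
Match: False
Result: No


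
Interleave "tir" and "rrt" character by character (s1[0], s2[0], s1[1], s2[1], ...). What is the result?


String 1: 'tir'
String 2: 'rrt'
Operation: alternate characters
Pairs: 't'+'r', 'i'+'r', 'r'+'t'
Result: trirrt


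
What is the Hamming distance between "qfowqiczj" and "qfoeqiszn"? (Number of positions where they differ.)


String 1: 'qfowqiczj'
String 2: 'qfoeqiszn'
Compare each position: pos 0: 'q'=='q', pos 1: 'f'=='f', pos 2: 'o'=='o', pos 3: 'w'!='e', pos 4: 'q'=='q', pos 5: 'i'=='i', pos 6: 'c'!='s', pos 7: 'z'=='z', pos 8: 'j'!='n'
Differing positions: 3
Hamming distance: 3


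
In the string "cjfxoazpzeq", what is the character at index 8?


Input string: 'cjfxoazpzeq'
Operation: get character at index 8
Index mapping: s[0]='c', s[1]='j', s[2]='f', s[3]='x', s[4]='o', s[5]='a', s[6]='z', s[7]='p', s[8]='z'
Result: 'z'


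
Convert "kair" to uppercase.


Input string: 'kair'
Operation: convert each letter to uppercase
Mapping: 'k'->'K', 'a'->'A', 'i'->'I', 'r'->'R'
Result: KAIR


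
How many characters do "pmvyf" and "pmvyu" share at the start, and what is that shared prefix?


String 1: 'pmvyf'
String 2: 'pmvyu'
Compare position by position:
pos 0: 'p' vs 'p' match
pos 1: 'm' vs 'm' match
pos 2: 'v' vs 'v' match
pos 3: 'y' vs 'y' match
pos 4: 'f' vs 'u' differ -> stop
Longest common prefix: "pmvy" (length 4)


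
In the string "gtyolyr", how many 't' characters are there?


Input string: 'gtyolyr'
Target character: 't'
Scan each position: s[1]='t'
Matches found at indices: 1
Total: 1


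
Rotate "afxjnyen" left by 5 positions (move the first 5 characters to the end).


Input: 'afxjnyen', shift = 5
Operation: split at index 5 and swap parts
Front part s[0:5] = 'afxjn'
Back part s[5:] = 'yen'
Rotated = back + front = 'yen' + 'afxjn'
Result: yenafxjn


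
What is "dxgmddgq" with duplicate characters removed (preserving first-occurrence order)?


Input: 'dxgmddgq'
Operation: keep first occurrence of each character
Scan: s[0]='d' new -> keep; s[1]='x' new -> keep; s[2]='g' new -> keep; s[3]='m' new -> keep; s[4]='d' seen -> skip; s[5]='d' seen -> skip; s[6]='g' seen -> skip; s[7]='q' new -> keep
Result: dxgmq


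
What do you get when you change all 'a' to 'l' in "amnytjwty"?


Input string: 'amnytjwty'
Operation: replace 'a' with 'l'
Positions of 'a': 0
After replacement: lmnytjwty


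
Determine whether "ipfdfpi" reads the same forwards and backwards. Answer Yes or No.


Input string: 'ipfdfpi'
Reversed: 'ipfdfpi'
Compare pairs: s[0]='i' vs s[6]='i' (match), s[1]='p' vs s[5]='p' (match), s[2]='f' vs s[4]='f' (match)
Palindrome: Yes


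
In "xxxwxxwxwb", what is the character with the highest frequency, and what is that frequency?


Input: 'xxxwxxwxwb'
Operation: tally each character
Counts: 'b':1, 'w':3, 'x':6
Maximum: 'x' appears 6 times


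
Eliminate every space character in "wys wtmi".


Input string: 'wys wtmi'
Operation: remove all spaces
Words: 'wys', 'wtmi'
Join without spaces: wyswtmi


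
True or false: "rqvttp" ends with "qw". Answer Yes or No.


Input string: 'rqvttp'
Suffix to check: 'qw'
Last 2 characters of input: 'tp'
Match: False
Result: No


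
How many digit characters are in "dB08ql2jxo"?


Input string: 'dB08ql2jxo'
Operation: count digit characters (0-9)
Scan: 'd', 'B', '0'(digit), '8'(digit), 'q', 'l', '2'(digit), 'j', 'x', 'o'
Digits found: 3
Result: 3


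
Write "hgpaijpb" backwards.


Input string: 'hgpaijpb'
Operation: reverse character order
Original order: 'h' -> 'g' -> 'p' -> 'a' -> 'i' -> 'j' -> 'p' -> 'b'
Reversed order: 'b' -> 'p' -> 'j' -> 'i' -> 'a' -> 'p' -> 'g' -> 'h'
Result: bpjiapgh


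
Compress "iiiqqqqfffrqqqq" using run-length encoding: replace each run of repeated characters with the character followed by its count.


Input: 'iiiqqqqfffrqqqq'
Operation: identify consecutive runs
Runs: 'iii' -> i3, 'qqqq' -> q4, 'fff' -> f3, 'r' -> r1, 'qqqq' -> q4
Encoded: i3q4f3r1q4


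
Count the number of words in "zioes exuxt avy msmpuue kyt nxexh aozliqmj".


Input string: 'zioes exuxt avy msmpuue kyt nxexh aozliqmj'
Operation: split by spaces
Words found: 'zioes', 'exuxt', 'avy', 'msmpuue', 'kyt', 'nxexh', 'aozliqmj'
Word count: 7


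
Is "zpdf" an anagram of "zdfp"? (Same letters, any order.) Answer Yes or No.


String 1: 'zdfp' -> sorted: 'dfpz'
String 2: 'zpdf' -> sorted: 'dfpz'
Compare sorted forms: 'dfpz' == 'dfpz'
Anagram: Yes


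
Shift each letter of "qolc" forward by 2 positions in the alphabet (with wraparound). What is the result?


Input: 'qolc', shift = 2
Operation: for each letter, (position + 2) mod 26
Mapping: 'q'(16+2=18)->'s', 'o'(14+2=16)->'q', 'l'(11+2=13)->'n', 'c'(2+2=4)->'e'
Result: sqne


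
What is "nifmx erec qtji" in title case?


Input string: 'nifmx erec qtji'
Operation: capitalize first letter of each word
Word transformations: 'nifmx'->'Nifmx', 'erec'->'Erec', 'qtji'->'Qtji'
Result: Nifmx Erec Qtji


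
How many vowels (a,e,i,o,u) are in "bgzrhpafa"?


Input string: 'bgzrhpafa'
Operation: count vowels (a, e, i, o, u)
Scan: s[0]='b', s[1]='g', s[2]='z', s[3]='r', s[4]='h', s[5]='p', s[6]='a' (vowel), s[7]='f', s[8]='a' (vowel)
Vowels found: 2
Result: 2


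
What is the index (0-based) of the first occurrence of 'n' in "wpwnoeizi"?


Input string: 'wpwnoeizi'
Target: 'n'
Scanning left to right: s[0]='w', s[1]='p', s[2]='w', s[3]='n'
First match at index: 3


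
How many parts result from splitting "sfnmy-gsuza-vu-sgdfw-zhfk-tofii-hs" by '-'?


Input string: 'sfnmy-gsuza-vu-sgdfw-zhfk-tofii-hs'
Delimiter: '-'
Split result: 'sfnmy', 'gsuza', 'vu', 'sgdfw', 'zhfk', 'tofii', 'hs'
Number of parts: 7


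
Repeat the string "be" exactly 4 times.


Input string: 'be'
Operation: repeat 4 times
Concatenation: 'be' + 'be' + 'be' + 'be'
Result: bebebebe


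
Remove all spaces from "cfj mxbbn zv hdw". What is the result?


Input string: 'cfj mxbbn zv hdw'
Operation: remove all spaces
Words: 'cfj', 'mxbbn', 'zv', 'hdw'
Join without spaces: cfjmxbbnzvhdw


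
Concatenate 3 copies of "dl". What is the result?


Input string: 'dl'
Operation: repeat 3 times
Concatenation: 'dl' + 'dl' + 'dl'
Result: dldldl


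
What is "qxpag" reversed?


Input string: 'qxpag'
Operation: reverse character order
Original order: 'q' -> 'x' -> 'p' -> 'a' -> 'g'
Reversed order: 'g' -> 'a' -> 'p' -> 'x' -> 'q'
Result: gapxq


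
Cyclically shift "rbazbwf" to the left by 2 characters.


Input: 'rbazbwf', shift = 2
Operation: split at index 2 and swap parts
Front part s[0:2] = 'rb'
Back part s[2:] = 'azbwf'
Rotated = back + front = 'azbwf' + 'rb'
Result: azbwfrb


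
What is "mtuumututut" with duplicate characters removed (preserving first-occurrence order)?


Input: 'mtuumututut'
Operation: keep first occurrence of each character
Scan: s[0]='m' new -> keep; s[1]='t' new -> keep; s[2]='u' new -> keep; s[3]='u' seen -> skip; s[4]='m' seen -> skip; s[5]='u' seen -> skip; s[6]='t' seen -> skip; s[7]='u' seen -> skip; s[8]='t' seen -> skip; s[9]='u' seen -> skip; s[10]='t' seen -> skip
Result: mtu


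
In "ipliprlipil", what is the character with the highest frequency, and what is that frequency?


Input: 'ipliprlipil'
Operation: tally each character
Counts: 'i':4, 'l':3, 'p':3, 'r':1
Maximum: 'i' appears 4 times


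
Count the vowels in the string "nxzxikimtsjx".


Input string: 'nxzxikimtsjx'
Operation: count vowels (a, e, i, o, u)
Scan: s[0]='n', s[1]='x', s[2]='z', s[3]='x', s[4]='i' (vowel), s[5]='k', s[6]='i' (vowel), s[7]='m', s[8]='t', s[9]='s', s[10]='j', s[11]='x'
Vowels found: 2
Result: 2


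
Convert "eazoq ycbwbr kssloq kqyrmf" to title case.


Input string: 'eazoq ycbwbr kssloq kqyrmf'
Operation: capitalize first letter of each word
Word transformations: 'eazoq'->'Eazoq', 'ycbwbr'->'Ycbwbr', 'kssloq'->'Kssloq', 'kqyrmf'->'Kqyrmf'
Result: Eazoq Ycbwbr Kssloq Kqyrmf


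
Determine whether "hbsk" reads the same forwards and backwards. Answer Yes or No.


Input string: 'hbsk'
Reversed: 'ksbh'
Compare pairs: s[0]='h' vs s[3]='k' (mismatch), s[1]='b' vs s[2]='s' (mismatch)
Palindrome: No


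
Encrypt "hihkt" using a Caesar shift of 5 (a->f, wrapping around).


Input: 'hihkt', shift = 5
Operation: for each letter, (position + 5) mod 26
Mapping: 'h'(7+5=12)->'m', 'i'(8+5=13)->'n', 'h'(7+5=12)->'m', 'k'(10+5=15)->'p', 't'(19+5=24)->'y'
Result: mnmpy


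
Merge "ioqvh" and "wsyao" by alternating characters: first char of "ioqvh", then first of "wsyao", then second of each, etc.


String 1: 'ioqvh'
String 2: 'wsyao'
Operation: alternate characters
Pairs: 'i'+'w', 'o'+'s', 'q'+'y', 'v'+'a', 'h'+'o'
Result: iwosqyvaho


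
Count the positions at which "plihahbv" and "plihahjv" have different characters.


String 1: 'plihahbv'
String 2: 'plihahjv'
Compare each position: pos 0: 'p'=='p', pos 1: 'l'=='l', pos 2: 'i'=='i', pos 3: 'h'=='h', pos 4: 'a'=='a', pos 5: 'h'=='h', pos 6: 'b'!='j', pos 7: 'v'=='v'
Differing positions: 1
Hamming distance: 1


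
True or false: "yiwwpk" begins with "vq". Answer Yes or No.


Input string: 'yiwwpk'
Prefix to check: 'vq'
First 2 characters of input: 'yi'
Match: False
Result: No


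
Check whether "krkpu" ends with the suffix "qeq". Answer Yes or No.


Input string: 'krkpu'
Suffix to check: 'qeq'
Last 3 characters of input: 'kpu'
Match: False
Result: No


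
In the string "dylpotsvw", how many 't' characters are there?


Input string: 'dylpotsvw'
Target character: 't'
Scan each position: s[5]='t'
Matches found at indices: 5
Total: 1


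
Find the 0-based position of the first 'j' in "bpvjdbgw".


Input string: 'bpvjdbgw'
Target: 'j'
Scanning left to right: s[0]='b', s[1]='p', s[2]='v', s[3]='j'
First match at index: 3


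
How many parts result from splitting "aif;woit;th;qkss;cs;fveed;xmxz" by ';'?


Input string: 'aif;woit;th;qkss;cs;fveed;xmxz'
Delimiter: ';'
Split result: 'aif', 'woit', 'th', 'qkss', 'cs', 'fveed', 'xmxz'
Number of parts: 7


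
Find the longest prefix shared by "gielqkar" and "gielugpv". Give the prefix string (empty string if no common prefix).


String 1: 'gielqkar'
String 2: 'gielugpv'
Compare position by position:
pos 0: 'g' vs 'g' match
pos 1: 'i' vs 'i' match
pos 2: 'e' vs 'e' match
pos 3: 'l' vs 'l' match
pos 4: 'q' vs 'u' differ -> stop
Longest common prefix: "giel" (length 4)


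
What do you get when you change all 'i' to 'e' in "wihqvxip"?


Input string: 'wihqvxip'
Operation: replace 'i' with 'e'
Positions of 'i': 1, 6
After replacement: wehqvxep


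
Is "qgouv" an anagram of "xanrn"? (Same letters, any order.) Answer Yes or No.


String 1: 'xanrn' -> sorted: 'annrx'
String 2: 'qgouv' -> sorted: 'goquv'
Compare sorted forms: 'annrx' != 'goquv'
Anagram: No


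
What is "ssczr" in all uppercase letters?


Input string: 'ssczr'
Operation: convert each letter to uppercase
Mapping: 's'->'S', 's'->'S', 'c'->'C', 'z'->'Z', 'r'->'R'
Result: SSCZR


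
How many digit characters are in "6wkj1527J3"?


Input string: '6wkj1527J3'
Operation: count digit characters (0-9)
Scan: '6'(digit), 'w', 'k', 'j', '1'(digit), '5'(digit), '2'(digit), '7'(digit), 'J', '3'(digit)
Digits found: 6
Result: 6


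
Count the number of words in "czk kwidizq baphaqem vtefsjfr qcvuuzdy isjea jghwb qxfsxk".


Input string: 'czk kwidizq baphaqem vtefsjfr qcvuuzdy isjea jghwb qxfsxk'
Operation: split by spaces
Words found: 'czk', 'kwidizq', 'baphaqem', 'vtefsjfr', 'qcvuuzdy', 'isjea', 'jghwb', 'qxfsxk'
Word count: 8


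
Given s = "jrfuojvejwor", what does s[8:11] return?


Input string: 'jrfuojvejwor'
Operation: slice [8:11]
Extract characters: s[8]='j', s[9]='w', s[10]='o'
Result: jwo


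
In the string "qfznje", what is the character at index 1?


Input string: 'qfznje'
Operation: get character at index 1
Index mapping: s[0]='q', s[1]='f'
Result: 'f'


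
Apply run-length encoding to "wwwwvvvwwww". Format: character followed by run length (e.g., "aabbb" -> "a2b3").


Input: 'wwwwvvvwwww'
Operation: identify consecutive runs
Runs: 'wwww' -> w4, 'vvv' -> v3, 'wwww' -> w4
Encoded: w4v3w4


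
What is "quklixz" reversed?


Input string: 'quklixz'
Operation: reverse character order
Original order: 'q' -> 'u' -> 'k' -> 'l' -> 'i' -> 'x' -> 'z'
Reversed order: 'z' -> 'x' -> 'i' -> 'l' -> 'k' -> 'u' -> 'q'
Result: zxilkuq


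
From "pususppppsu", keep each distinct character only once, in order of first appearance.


Input: 'pususppppsu'
Operation: keep first occurrence of each character
Scan: s[0]='p' new -> keep; s[1]='u' new -> keep; s[2]='s' new -> keep; s[3]='u' seen -> skip; s[4]='s' seen -> skip; s[5]='p' seen -> skip; s[6]='p' seen -> skip; s[7]='p' seen -> skip; s[8]='p' seen -> skip; s[9]='s' seen -> skip; s[10]='u' seen -> skip
Result: pus


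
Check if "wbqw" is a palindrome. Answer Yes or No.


Input string: 'wbqw'
Reversed: 'wqbw'
Compare pairs: s[0]='w' vs s[3]='w' (match), s[1]='b' vs s[2]='q' (mismatch)
Palindrome: No


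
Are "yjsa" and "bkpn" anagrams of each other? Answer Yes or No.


String 1: 'yjsa' -> sorted: 'ajsy'
String 2: 'bkpn' -> sorted: 'bknp'
Compare sorted forms: 'ajsy' != 'bknp'
Anagram: No


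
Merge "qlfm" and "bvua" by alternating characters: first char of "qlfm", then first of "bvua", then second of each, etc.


String 1: 'qlfm'
String 2: 'bvua'
Operation: alternate characters
Pairs: 'q'+'b', 'l'+'v', 'f'+'u', 'm'+'a'
Result: qblvfuma


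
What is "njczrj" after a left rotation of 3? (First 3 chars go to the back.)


Input: 'njczrj', shift = 3
Operation: split at index 3 and swap parts
Front part s[0:3] = 'njc'
Back part s[3:] = 'zrj'
Rotated = back + front = 'zrj' + 'njc'
Result: zrjnjc


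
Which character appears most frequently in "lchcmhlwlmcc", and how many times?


Input: 'lchcmhlwlmcc'
Operation: tally each character
Counts: 'c':4, 'h':2, 'l':3, 'm':2, 'w':1
Maximum: 'c' appears 4 times


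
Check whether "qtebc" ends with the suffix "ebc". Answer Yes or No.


Input string: 'qtebc'
Suffix to check: 'ebc'
Last 3 characters of input: 'ebc'
Match: True
Result: Yes


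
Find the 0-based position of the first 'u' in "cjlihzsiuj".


Input string: 'cjlihzsiuj'
Target: 'u'
Scanning left to right: s[0]='c', s[1]='j', s[2]='l', s[3]='i', s[4]='h', s[5]='z', s[6]='s', s[7]='i', s[8]='u'
First match at index: 8


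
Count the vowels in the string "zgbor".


Input string: 'zgbor'
Operation: count vowels (a, e, i, o, u)
Scan: s[0]='z', s[1]='g', s[2]='b', s[3]='o' (vowel), s[4]='r'
Vowels found: 1
Result: 1


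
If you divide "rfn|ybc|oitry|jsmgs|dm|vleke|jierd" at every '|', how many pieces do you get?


Input string: 'rfn|ybc|oitry|jsmgs|dm|vleke|jierd'
Delimiter: '|'
Split result: 'rfn', 'ybc', 'oitry', 'jsmgs', 'dm', 'vleke', 'jierd'
Number of parts: 7


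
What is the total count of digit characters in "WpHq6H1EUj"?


Input string: 'WpHq6H1EUj'
Operation: count digit characters (0-9)
Scan: 'W', 'p', 'H', 'q', '6'(digit), 'H', '1'(digit), 'E', 'U', 'j'
Digits found: 2
Result: 2


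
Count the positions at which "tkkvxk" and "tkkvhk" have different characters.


String 1: 'tkkvxk'
String 2: 'tkkvhk'
Compare each position: pos 0: 't'=='t', pos 1: 'k'=='k', pos 2: 'k'=='k', pos 3: 'v'=='v', pos 4: 'x'!='h', pos 5: 'k'=='k'
Differing positions: 1
Hamming distance: 1


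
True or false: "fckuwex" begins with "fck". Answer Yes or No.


Input string: 'fckuwex'
Prefix to check: 'fck'
First 3 characters of input: 'fck'
Match: True
Result: Yes


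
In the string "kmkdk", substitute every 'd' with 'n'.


Input string: 'kmkdk'
Operation: replace 'd' with 'n'
Positions of 'd': 3
After replacement: kmknk


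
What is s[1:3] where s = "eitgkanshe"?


Input string: 'eitgkanshe'
Operation: slice [1:3]
Extract characters: s[1]='i', s[2]='t'
Result: it


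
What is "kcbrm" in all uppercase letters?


Input string: 'kcbrm'
Operation: convert each letter to uppercase
Mapping: 'k'->'K', 'c'->'C', 'b'->'B', 'r'->'R', 'm'->'M'
Result: KCBRM


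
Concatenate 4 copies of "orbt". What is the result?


Input string: 'orbt'
Operation: repeat 4 times
Concatenation: 'orbt' + 'orbt' + 'orbt' + 'orbt'
Result: orbtorbtorbtorbt


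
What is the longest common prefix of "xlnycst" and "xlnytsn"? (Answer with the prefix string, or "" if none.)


String 1: 'xlnycst'
String 2: 'xlnytsn'
Compare position by position:
pos 0: 'x' vs 'x' match
pos 1: 'l' vs 'l' match
pos 2: 'n' vs 'n' match
pos 3: 'y' vs 'y' match
pos 4: 'c' vs 't' differ -> stop
Longest common prefix: "xlny" (length 4)


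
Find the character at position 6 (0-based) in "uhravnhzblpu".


Input string: 'uhravnhzblpu'
Operation: get character at index 6
Index mapping: s[0]='u', s[1]='h', s[2]='r', s[3]='a', s[4]='v', s[5]='n', s[6]='h'
Result: 'h'


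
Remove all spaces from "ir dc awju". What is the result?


Input string: 'ir dc awju'
Operation: remove all spaces
Words: 'ir', 'dc', 'awju'
Join without spaces: irdcawju


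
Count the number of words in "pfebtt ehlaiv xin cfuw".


Input string: 'pfebtt ehlaiv xin cfuw'
Operation: split by spaces
Words found: 'pfebtt', 'ehlaiv', 'xin', 'cfuw'
Word count: 4


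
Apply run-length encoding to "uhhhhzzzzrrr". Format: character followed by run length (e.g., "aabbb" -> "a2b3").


Input: 'uhhhhzzzzrrr'
Operation: identify consecutive runs
Runs: 'u' -> u1, 'hhhh' -> h4, 'zzzz' -> z4, 'rrr' -> r3
Encoded: u1h4z4r3


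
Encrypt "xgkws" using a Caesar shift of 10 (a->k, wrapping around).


Input: 'xgkws', shift = 10
Operation: for each letter, (position + 10) mod 26
Mapping: 'x'(23+10=33, 33 mod 26=7)->'h', 'g'(6+10=16)->'q', 'k'(10+10=20)->'u', 'w'(22+10=32, 32 mod 26=6)->'g', 's'(18+10=28, 28 mod 26=2)->'c'
Result: hqugc


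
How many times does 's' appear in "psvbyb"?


Input string: 'psvbyb'
Target character: 's'
Scan each position: s[1]='s'
Matches found at indices: 1
Total: 1


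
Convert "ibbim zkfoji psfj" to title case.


Input string: 'ibbim zkfoji psfj'
Operation: capitalize first letter of each word
Word transformations: 'ibbim'->'Ibbim', 'zkfoji'->'Zkfoji', 'psfj'->'Psfj'
Result: Ibbim Zkfoji Psfj


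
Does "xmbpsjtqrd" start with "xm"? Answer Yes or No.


Input string: 'xmbpsjtqrd'
Prefix to check: 'xm'
First 2 characters of input: 'xm'
Match: True
Result: Yes


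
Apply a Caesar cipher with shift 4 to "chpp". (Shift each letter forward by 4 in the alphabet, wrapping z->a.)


Input: 'chpp', shift = 4
Operation: for each letter, (position + 4) mod 26
Mapping: 'c'(2+4=6)->'g', 'h'(7+4=11)->'l', 'p'(15+4=19)->'t', 'p'(15+4=19)->'t'
Result: gltt


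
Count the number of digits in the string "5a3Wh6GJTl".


Input string: '5a3Wh6GJTl'
Operation: count digit characters (0-9)
Scan: '5'(digit), 'a', '3'(digit), 'W', 'h', '6'(digit), 'G', 'J', 'T', 'l'
Digits found: 3
Result: 3


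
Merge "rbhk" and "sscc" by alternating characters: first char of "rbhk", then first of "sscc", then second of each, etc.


String 1: 'rbhk'
String 2: 'sscc'
Operation: alternate characters
Pairs: 'r'+'s', 'b'+'s', 'h'+'c', 'k'+'c'
Result: rsbshckc


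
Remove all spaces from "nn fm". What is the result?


Input string: 'nn fm'
Operation: remove all spaces
Words: 'nn', 'fm'
Join without spaces: nnfm


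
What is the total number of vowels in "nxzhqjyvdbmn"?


Input string: 'nxzhqjyvdbmn'
Operation: count vowels (a, e, i, o, u)
Scan: s[0]='n', s[1]='x', s[2]='z', s[3]='h', s[4]='q', s[5]='j', s[6]='y', s[7]='v', s[8]='d', s[9]='b', s[10]='m', s[11]='n'
Vowels found: 0
Result: 0


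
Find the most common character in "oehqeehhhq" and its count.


Input: 'oehqeehhhq'
Operation: tally each character
Counts: 'e':3, 'h':4, 'o':1, 'q':2
Maximum: 'h' appears 4 times


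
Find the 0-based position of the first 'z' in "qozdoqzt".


Input string: 'qozdoqzt'
Target: 'z'
Scanning left to right: s[0]='q', s[1]='o', s[2]='z'
First match at index: 2


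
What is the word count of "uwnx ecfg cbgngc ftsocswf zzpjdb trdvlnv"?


Input string: 'uwnx ecfg cbgngc ftsocswf zzpjdb trdvlnv'
Operation: split by spaces
Words found: 'uwnx', 'ecfg', 'cbgngc', 'ftsocswf', 'zzpjdb', 'trdvlnv'
Word count: 6


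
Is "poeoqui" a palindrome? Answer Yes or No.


Input string: 'poeoqui'
Reversed: 'iuqoeop'
Compare pairs: s[0]='p' vs s[6]='i' (mismatch), s[1]='o' vs s[5]='u' (mismatch), s[2]='e' vs s[4]='q' (mismatch)
Palindrome: No


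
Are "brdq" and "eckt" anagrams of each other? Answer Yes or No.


String 1: 'brdq' -> sorted: 'bdqr'
String 2: 'eckt' -> sorted: 'cekt'
Compare sorted forms: 'bdqr' != 'cekt'
Anagram: No


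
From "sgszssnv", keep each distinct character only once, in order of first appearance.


Input: 'sgszssnv'
Operation: keep first occurrence of each character
Scan: s[0]='s' new -> keep; s[1]='g' new -> keep; s[2]='s' seen -> skip; s[3]='z' new -> keep; s[4]='s' seen -> skip; s[5]='s' seen -> skip; s[6]='n' new -> keep; s[7]='v' new -> keep
Result: sgznv


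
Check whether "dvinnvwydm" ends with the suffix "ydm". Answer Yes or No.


Input string: 'dvinnvwydm'
Suffix to check: 'ydm'
Last 3 characters of input: 'ydm'
Match: True
Result: Yes


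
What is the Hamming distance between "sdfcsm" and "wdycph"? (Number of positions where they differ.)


String 1: 'sdfcsm'
String 2: 'wdycph'
Compare each position: pos 0: 's'!='w', pos 1: 'd'=='d', pos 2: 'f'!='y', pos 3: 'c'=='c', pos 4: 's'!='p', pos 5: 'm'!='h'
Differing positions: 4
Hamming distance: 4


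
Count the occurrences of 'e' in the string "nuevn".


Input string: 'nuevn'
Target character: 'e'
Scan each position: s[2]='e'
Matches found at indices: 2
Total: 1


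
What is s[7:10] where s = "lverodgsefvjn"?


Input string: 'lverodgsefvjn'
Operation: slice [7:10]
Extract characters: s[7]='s', s[8]='e', s[9]='f'
Result: sef


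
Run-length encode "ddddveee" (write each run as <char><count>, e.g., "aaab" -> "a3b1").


Input: 'ddddveee'
Operation: identify consecutive runs
Runs: 'dddd' -> d4, 'v' -> v1, 'eee' -> e3
Encoded: d4v1e3


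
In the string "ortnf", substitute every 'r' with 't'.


Input string: 'ortnf'
Operation: replace 'r' with 't'
Positions of 'r': 1
After replacement: ottnf


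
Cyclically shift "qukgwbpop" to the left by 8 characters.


Input: 'qukgwbpop', shift = 8
Operation: split at index 8 and swap parts
Front part s[0:8] = 'qukgwbpo'
Back part s[8:] = 'p'
Rotated = back + front = 'p' + 'qukgwbpo'
Result: pqukgwbpo


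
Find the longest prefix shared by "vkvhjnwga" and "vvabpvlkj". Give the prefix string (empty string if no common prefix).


String 1: 'vkvhjnwga'
String 2: 'vvabpvlkj'
Compare position by position:
pos 0: 'v' vs 'v' match
pos 1: 'k' vs 'v' differ -> stop
Longest common prefix: "v" (length 1)


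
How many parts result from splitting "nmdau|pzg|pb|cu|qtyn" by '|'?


Input string: 'nmdau|pzg|pb|cu|qtyn'
Delimiter: '|'
Split result: 'nmdau', 'pzg', 'pb', 'cu', 'qtyn'
Number of parts: 5


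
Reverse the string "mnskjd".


Input string: 'mnskjd'
Operation: reverse character order
Original order: 'm' -> 'n' -> 's' -> 'k' -> 'j' -> 'd'
Reversed order: 'd' -> 'j' -> 'k' -> 's' -> 'n' -> 'm'
Result: djksnm


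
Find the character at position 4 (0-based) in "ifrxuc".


Input string: 'ifrxuc'
Operation: get character at index 4
Index mapping: s[0]='i', s[1]='f', s[2]='r', s[3]='x', s[4]='u'
Result: 'u'


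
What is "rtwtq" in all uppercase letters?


Input string: 'rtwtq'
Operation: convert each letter to uppercase
Mapping: 'r'->'R', 't'->'T', 'w'->'W', 't'->'T', 'q'->'Q'
Result: RTWTQ


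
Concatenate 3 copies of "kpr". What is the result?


Input string: 'kpr'
Operation: repeat 3 times
Concatenation: 'kpr' + 'kpr' + 'kpr'
Result: kprkprkpr


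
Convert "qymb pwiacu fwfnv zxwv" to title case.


Input string: 'qymb pwiacu fwfnv zxwv'
Operation: capitalize first letter of each word
Word transformations: 'qymb'->'Qymb', 'pwiacu'->'Pwiacu', 'fwfnv'->'Fwfnv', 'zxwv'->'Zxwv'
Result: Qymb Pwiacu Fwfnv Zxwv


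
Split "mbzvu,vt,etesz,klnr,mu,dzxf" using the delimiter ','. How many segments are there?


Input string: 'mbzvu,vt,etesz,klnr,mu,dzxf'
Delimiter: ','
Split result: 'mbzvu', 'vt', 'etesz', 'klnr', 'mu', 'dzxf'
Number of parts: 6


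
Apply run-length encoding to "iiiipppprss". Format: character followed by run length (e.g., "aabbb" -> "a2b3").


Input: 'iiiipppprss'
Operation: identify consecutive runs
Runs: 'iiii' -> i4, 'pppp' -> p4, 'r' -> r1, 'ss' -> s2
Encoded: i4p4r1s2


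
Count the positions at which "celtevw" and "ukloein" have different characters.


String 1: 'celtevw'
String 2: 'ukloein'
Compare each position: pos 0: 'c'!='u', pos 1: 'e'!='k', pos 2: 'l'=='l', pos 3: 't'!='o', pos 4: 'e'=='e', pos 5: 'v'!='i', pos 6: 'w'!='n'
Differing positions: 5
Hamming distance: 5


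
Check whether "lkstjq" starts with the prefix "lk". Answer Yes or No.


Input string: 'lkstjq'
Prefix to check: 'lk'
First 2 characters of input: 'lk'
Match: True
Result: Yes


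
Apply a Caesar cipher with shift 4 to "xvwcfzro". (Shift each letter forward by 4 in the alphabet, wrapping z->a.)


Input: 'xvwcfzro', shift = 4
Operation: for each letter, (position + 4) mod 26
Mapping: 'x'(23+4=27, 27 mod 26=1)->'b', 'v'(21+4=25)->'z', 'w'(22+4=26, 26 mod 26=0)->'a', 'c'(2+4=6)->'g', 'f'(5+4=9)->'j', 'z'(25+4=29, 29 mod 26=3)->'d', 'r'(17+4=21)->'v', 'o'(14+4=18)->'s'
Result: bzagjdvs


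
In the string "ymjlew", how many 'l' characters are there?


Input string: 'ymjlew'
Target character: 'l'
Scan each position: s[3]='l'
Matches found at indices: 3
Total: 1


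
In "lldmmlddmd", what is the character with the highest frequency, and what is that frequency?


Input: 'lldmmlddmd'
Operation: tally each character
Counts: 'd':4, 'l':3, 'm':3
Maximum: 'd' appears 4 times


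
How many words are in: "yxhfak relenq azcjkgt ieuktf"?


Input string: 'yxhfak relenq azcjkgt ieuktf'
Operation: split by spaces
Words found: 'yxhfak', 'relenq', 'azcjkgt', 'ieuktf'
Word count: 4


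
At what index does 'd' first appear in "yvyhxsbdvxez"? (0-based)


Input string: 'yvyhxsbdvxez'
Target: 'd'
Scanning left to right: s[0]='y', s[1]='v', s[2]='y', s[3]='h', s[4]='x', s[5]='s', s[6]='b', s[7]='d'
First match at index: 7


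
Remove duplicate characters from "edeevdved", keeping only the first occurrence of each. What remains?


Input: 'edeevdved'
Operation: keep first occurrence of each character
Scan: s[0]='e' new -> keep; s[1]='d' new -> keep; s[2]='e' seen -> skip; s[3]='e' seen -> skip; s[4]='v' new -> keep; s[5]='d' seen -> skip; s[6]='v' seen -> skip; s[7]='e' seen -> skip; s[8]='d' seen -> skip
Result: edv
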